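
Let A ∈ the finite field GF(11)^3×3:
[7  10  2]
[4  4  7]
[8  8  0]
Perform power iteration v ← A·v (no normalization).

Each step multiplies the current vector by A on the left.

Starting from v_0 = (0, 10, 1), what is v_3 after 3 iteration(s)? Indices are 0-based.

v_0 = (0, 10, 1).
v_1 = A·v_0 = (3, 3, 3).
v_2 = A·v_1 = (2, 1, 4).
v_3 = A·v_2 = (10, 7, 2).

v_3 = (10, 7, 2)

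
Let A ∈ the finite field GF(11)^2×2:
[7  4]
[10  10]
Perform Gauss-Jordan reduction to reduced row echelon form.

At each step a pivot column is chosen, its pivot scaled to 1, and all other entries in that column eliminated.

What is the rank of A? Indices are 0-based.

[1] R0 /= 7  ⇒  (1, 10)
     R1 -= 10·R0  ⇒  (0, 9)
[2] R1 /= 9  ⇒  (0, 1)
     R0 -= 10·R1  ⇒  (1, 0)

rank = 2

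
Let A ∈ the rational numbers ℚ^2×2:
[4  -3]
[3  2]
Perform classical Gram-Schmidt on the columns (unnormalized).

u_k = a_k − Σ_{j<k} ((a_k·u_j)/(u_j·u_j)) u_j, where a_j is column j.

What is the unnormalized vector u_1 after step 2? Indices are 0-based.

u_1 = (-51/25, 68/25)

Step 1: u_0 = a_0 = (4, 3).
Step 2: u_1 = a_1 − (-6/25)·u_0 = (-51/25, 68/25).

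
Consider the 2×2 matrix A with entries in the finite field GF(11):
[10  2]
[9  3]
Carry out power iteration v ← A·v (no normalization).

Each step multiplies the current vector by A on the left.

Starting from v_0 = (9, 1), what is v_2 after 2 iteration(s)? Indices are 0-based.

v_2 = (10, 2)

v_0 = (9, 1).
v_1 = A·v_0 = (4, 7).
v_2 = A·v_1 = (10, 2).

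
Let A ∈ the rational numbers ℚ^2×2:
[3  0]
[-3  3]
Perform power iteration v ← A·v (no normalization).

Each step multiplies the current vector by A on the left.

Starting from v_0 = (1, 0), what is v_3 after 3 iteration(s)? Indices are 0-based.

v_3 = (27, -81)

v_0 = (1, 0).
v_1 = A·v_0 = (3, -3).
v_2 = A·v_1 = (9, -18).
v_3 = A·v_2 = (27, -81).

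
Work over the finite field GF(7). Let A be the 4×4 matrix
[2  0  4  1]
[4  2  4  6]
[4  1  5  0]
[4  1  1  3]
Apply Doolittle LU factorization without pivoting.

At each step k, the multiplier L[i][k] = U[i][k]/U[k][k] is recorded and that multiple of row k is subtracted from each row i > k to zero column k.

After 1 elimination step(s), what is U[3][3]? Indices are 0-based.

U[3][3] = 1

Step 1: pivot at (0,0) is 2.
  row1 ← row1 − (2)·row0  ⇒  L[1][0]=2, U row1=(0, 2, 3, 4)
  row2 ← row2 − (2)·row0  ⇒  L[2][0]=2, U row2=(0, 1, 4, 5)
  row3 ← row3 − (2)·row0  ⇒  L[3][0]=2, U row3=(0, 1, 0, 1)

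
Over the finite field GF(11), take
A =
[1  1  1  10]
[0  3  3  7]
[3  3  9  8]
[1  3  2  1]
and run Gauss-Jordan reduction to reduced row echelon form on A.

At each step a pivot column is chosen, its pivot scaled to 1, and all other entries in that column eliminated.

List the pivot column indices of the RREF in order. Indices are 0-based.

pivot columns: 0, 1, 2, 3

[1] R0 /= 1  ⇒  (1, 1, 1, 10)
     R2 -= 3·R0  ⇒  (0, 0, 6, 0)
     R3 -= 1·R0  ⇒  (0, 2, 1, 2)
[2] R1 /= 3  ⇒  (0, 1, 1, 6)
     R0 -= 1·R1  ⇒  (1, 0, 0, 4)
     R3 -= 2·R1  ⇒  (0, 0, 10, 1)
[3] R2 /= 6  ⇒  (0, 0, 1, 0)
     R1 -= 1·R2  ⇒  (0, 1, 0, 6)
     R3 -= 10·R2  ⇒  (0, 0, 0, 1)
[4] R3 /= 1  ⇒  (0, 0, 0, 1)
     R0 -= 4·R3  ⇒  (1, 0, 0, 0)
     R1 -= 6·R3  ⇒  (0, 1, 0, 0)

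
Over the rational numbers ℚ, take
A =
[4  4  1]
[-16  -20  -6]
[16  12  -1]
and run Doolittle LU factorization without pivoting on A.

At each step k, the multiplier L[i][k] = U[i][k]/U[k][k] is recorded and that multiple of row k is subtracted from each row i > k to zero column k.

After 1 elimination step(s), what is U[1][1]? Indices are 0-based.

Step 1: pivot at (0,0) is 4.
  row1 ← row1 − (-4)·row0  ⇒  L[1][0]=-4, U row1=(0, -4, -2)
  row2 ← row2 − (4)·row0  ⇒  L[2][0]=4, U row2=(0, -4, -5)

U[1][1] = -4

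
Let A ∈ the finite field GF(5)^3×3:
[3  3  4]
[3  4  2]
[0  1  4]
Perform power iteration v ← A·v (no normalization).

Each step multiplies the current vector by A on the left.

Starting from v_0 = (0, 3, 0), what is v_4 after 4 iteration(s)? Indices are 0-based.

v_0 = (0, 3, 0).
v_1 = A·v_0 = (4, 2, 3).
v_2 = A·v_1 = (0, 1, 4).
v_3 = A·v_2 = (4, 2, 2).
v_4 = A·v_3 = (1, 4, 0).

v_4 = (1, 4, 0)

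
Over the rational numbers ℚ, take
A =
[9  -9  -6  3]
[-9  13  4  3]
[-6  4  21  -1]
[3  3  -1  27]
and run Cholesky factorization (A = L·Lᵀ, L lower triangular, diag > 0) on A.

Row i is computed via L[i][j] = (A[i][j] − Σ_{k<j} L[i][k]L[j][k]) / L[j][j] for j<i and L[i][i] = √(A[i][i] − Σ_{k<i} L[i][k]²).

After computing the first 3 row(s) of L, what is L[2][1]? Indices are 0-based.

L[2][1] = -1

Step 1: L[0][0] = √(9) = 3.
  L[1][0] = (-9) / L[0][0] = -3.
Step 2: L[1][1] = √(4) = 2.
  L[2][0] = (-6) / L[0][0] = -2.
  L[2][1] = (-2) / L[1][1] = -1.
Step 3: L[2][2] = √(16) = 4.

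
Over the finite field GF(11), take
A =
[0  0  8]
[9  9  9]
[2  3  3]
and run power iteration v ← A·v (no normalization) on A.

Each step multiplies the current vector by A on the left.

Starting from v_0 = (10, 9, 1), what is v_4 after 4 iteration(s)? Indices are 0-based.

v_0 = (10, 9, 1).
v_1 = A·v_0 = (8, 4, 6).
v_2 = A·v_1 = (4, 8, 2).
v_3 = A·v_2 = (5, 5, 5).
v_4 = A·v_3 = (7, 3, 7).

v_4 = (7, 3, 7)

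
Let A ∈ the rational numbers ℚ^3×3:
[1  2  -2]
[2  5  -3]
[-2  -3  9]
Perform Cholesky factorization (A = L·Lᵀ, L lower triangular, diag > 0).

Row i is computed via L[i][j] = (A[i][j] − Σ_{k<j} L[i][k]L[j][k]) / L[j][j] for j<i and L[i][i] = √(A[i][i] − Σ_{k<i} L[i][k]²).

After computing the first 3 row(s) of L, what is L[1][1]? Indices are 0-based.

Step 1: L[0][0] = √(1) = 1.
  L[1][0] = (2) / L[0][0] = 2.
Step 2: L[1][1] = √(1) = 1.
  L[2][0] = (-2) / L[0][0] = -2.
  L[2][1] = (1) / L[1][1] = 1.
Step 3: L[2][2] = √(4) = 2.

L[1][1] = 1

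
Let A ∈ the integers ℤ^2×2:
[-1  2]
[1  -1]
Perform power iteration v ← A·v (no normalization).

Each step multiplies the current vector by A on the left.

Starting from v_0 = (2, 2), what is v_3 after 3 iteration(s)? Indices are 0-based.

v_0 = (2, 2).
v_1 = A·v_0 = (2, 0).
v_2 = A·v_1 = (-2, 2).
v_3 = A·v_2 = (6, -4).

v_3 = (6, -4)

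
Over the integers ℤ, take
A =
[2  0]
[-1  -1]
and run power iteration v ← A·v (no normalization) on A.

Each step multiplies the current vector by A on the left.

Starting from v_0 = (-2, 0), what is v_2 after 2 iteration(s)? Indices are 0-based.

v_2 = (-8, 2)

v_0 = (-2, 0).
v_1 = A·v_0 = (-4, 2).
v_2 = A·v_1 = (-8, 2).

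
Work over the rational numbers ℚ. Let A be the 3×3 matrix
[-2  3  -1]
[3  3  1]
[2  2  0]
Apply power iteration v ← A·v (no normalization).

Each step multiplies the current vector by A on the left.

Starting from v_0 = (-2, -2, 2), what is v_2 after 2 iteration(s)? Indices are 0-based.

v_2 = (-14, -50, -28)

v_0 = (-2, -2, 2).
v_1 = A·v_0 = (-4, -10, -8).
v_2 = A·v_1 = (-14, -50, -28).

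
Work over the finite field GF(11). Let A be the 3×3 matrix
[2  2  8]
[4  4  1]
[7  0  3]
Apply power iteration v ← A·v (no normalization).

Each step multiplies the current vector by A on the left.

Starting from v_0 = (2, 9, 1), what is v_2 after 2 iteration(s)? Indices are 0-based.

v_0 = (2, 9, 1).
v_1 = A·v_0 = (8, 1, 6).
v_2 = A·v_1 = (0, 9, 8).

v_2 = (0, 9, 8)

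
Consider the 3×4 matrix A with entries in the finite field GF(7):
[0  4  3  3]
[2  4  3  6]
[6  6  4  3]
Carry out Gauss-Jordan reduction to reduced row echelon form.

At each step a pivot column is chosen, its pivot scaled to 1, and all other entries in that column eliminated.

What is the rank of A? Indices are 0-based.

pivot(0,0): swap R0↔R1
pivot(0,0)=2: scale R0 → (1, 2, 5, 3)
  clear (2,0): R2 −= (6)R0 → (0, 1, 2, 6)
pivot(1,1)=4: scale R1 → (0, 1, 6, 6)
  clear (0,1): R0 −= (2)R1 → (1, 0, 0, 5)
  clear (2,1): R2 −= (1)R1 → (0, 0, 3, 0)
pivot(2,2)=3: scale R2 → (0, 0, 1, 0)
  clear (1,2): R1 −= (6)R2 → (0, 1, 0, 6)

rank = 3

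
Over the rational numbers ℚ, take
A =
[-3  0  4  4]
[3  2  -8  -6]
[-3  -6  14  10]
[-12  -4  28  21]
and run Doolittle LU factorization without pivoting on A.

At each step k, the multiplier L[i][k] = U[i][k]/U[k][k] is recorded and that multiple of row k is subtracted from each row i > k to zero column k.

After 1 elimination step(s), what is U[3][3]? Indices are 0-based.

[col 0] pivot -3
  R1 -= -1*R0 → (0, 2, -4, -2)  (L[1][0] := -1)
  R2 -= 1*R0 → (0, -6, 10, 6)  (L[2][0] := 1)
  R3 -= 4*R0 → (0, -4, 12, 5)  (L[3][0] := 4)

U[3][3] = 5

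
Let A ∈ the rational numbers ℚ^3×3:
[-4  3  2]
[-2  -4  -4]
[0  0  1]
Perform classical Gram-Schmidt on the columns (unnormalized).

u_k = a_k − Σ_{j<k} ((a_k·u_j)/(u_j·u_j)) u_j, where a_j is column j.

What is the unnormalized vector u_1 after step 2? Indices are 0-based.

u_1 = (11/5, -22/5, 0)

Step 1: u_0 = a_0 = (-4, -2, 0).
Step 2: u_1 = a_1 − (-1/5)·u_0 = (11/5, -22/5, 0).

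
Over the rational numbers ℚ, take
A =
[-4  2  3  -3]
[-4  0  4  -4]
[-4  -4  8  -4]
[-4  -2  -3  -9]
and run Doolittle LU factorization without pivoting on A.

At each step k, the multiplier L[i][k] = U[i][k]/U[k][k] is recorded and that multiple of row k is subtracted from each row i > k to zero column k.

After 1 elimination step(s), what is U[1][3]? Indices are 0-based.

Step 1: pivot at (0,0) is -4.
  row1 ← row1 − (1)·row0  ⇒  L[1][0]=1, U row1=(0, -2, 1, -1)
  row2 ← row2 − (1)·row0  ⇒  L[2][0]=1, U row2=(0, -6, 5, -1)
  row3 ← row3 − (1)·row0  ⇒  L[3][0]=1, U row3=(0, -4, -6, -6)

U[1][3] = -1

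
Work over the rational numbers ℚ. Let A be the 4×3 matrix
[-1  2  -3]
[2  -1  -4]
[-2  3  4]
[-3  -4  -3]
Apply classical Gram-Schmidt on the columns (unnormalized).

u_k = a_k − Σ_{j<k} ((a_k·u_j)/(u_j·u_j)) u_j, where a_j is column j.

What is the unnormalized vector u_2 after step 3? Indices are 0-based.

Step 1: u_0 = a_0 = (-1, 2, -2, -3).
Step 2: u_1 = a_1 − (1/9)·u_0 = (19/9, -11/9, 29/9, -11/3).
Step 3: u_2 = a_2 − (-2/9)·u_0 − (101/134)·u_1 = (-645/134, -353/134, 151/134, -121/134).

u_2 = (-645/134, -353/134, 151/134, -121/134)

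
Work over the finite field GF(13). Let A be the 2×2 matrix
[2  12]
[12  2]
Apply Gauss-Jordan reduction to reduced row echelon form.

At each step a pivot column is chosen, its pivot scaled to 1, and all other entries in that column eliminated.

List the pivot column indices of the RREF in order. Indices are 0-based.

step 1: normalize row 0 (÷2) = (1, 6)
  row 1: subtract 12×row0 = (0, 8)
step 2: normalize row 1 (÷8) = (0, 1)
  row 0: subtract 6×row1 = (1, 0)

pivot columns: 0, 1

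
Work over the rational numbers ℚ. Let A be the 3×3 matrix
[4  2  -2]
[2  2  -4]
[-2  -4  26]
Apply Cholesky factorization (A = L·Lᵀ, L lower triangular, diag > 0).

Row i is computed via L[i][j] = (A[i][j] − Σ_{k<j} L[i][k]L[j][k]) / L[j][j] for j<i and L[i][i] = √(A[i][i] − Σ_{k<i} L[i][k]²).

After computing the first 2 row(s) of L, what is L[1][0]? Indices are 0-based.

L[1][0] = 1

Step 1: L[0][0] = √(4) = 2.
  L[1][0] = (2) / L[0][0] = 1.
Step 2: L[1][1] = √(1) = 1.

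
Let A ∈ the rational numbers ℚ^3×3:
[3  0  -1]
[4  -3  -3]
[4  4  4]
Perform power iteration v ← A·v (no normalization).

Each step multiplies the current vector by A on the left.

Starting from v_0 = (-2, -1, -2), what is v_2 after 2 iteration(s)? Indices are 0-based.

v_2 = (8, 41, -92)

v_0 = (-2, -1, -2).
v_1 = A·v_0 = (-4, 1, -20).
v_2 = A·v_1 = (8, 41, -92).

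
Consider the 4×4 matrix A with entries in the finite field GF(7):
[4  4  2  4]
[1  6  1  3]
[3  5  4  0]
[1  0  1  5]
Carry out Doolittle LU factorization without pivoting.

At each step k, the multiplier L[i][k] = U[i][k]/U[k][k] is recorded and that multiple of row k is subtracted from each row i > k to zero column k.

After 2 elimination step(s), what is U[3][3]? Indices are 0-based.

Step 1: pivot at (0,0) is 4.
  row1 ← row1 − (2)·row0  ⇒  L[1][0]=2, U row1=(0, 5, 4, 2)
  row2 ← row2 − (6)·row0  ⇒  L[2][0]=6, U row2=(0, 2, 6, 4)
  row3 ← row3 − (2)·row0  ⇒  L[3][0]=2, U row3=(0, 6, 4, 4)
Step 2: pivot at (1,1) is 5.
  row2 ← row2 − (6)·row1  ⇒  L[2][1]=6, U row2=(0, 0, 3, 6)
  row3 ← row3 − (4)·row1  ⇒  L[3][1]=4, U row3=(0, 0, 2, 3)

U[3][3] = 3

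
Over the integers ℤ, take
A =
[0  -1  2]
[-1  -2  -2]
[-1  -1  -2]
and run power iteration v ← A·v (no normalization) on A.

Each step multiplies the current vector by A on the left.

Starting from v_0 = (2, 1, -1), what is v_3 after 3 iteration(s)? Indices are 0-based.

v_0 = (2, 1, -1).
v_1 = A·v_0 = (-3, -2, -1).
v_2 = A·v_1 = (0, 9, 7).
v_3 = A·v_2 = (5, -32, -23).

v_3 = (5, -32, -23)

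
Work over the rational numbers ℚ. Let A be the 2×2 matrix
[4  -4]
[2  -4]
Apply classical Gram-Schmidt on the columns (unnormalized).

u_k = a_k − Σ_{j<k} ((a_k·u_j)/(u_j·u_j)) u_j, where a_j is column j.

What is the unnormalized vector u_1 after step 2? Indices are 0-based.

Step 1: u_0 = a_0 = (4, 2).
Step 2: u_1 = a_1 − (-6/5)·u_0 = (4/5, -8/5).

u_1 = (4/5, -8/5)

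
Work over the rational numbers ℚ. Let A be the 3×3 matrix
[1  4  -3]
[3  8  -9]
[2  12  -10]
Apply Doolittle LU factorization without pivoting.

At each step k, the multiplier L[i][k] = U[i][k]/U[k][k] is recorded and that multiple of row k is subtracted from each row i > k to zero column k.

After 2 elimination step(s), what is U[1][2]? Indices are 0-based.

U[1][2] = 0

[col 0] pivot 1
  R1 -= 3*R0 → (0, -4, 0)  (L[1][0] := 3)
  R2 -= 2*R0 → (0, 4, -4)  (L[2][0] := 2)
[col 1] pivot -4
  R2 -= -1*R1 → (0, 0, -4)  (L[2][1] := -1)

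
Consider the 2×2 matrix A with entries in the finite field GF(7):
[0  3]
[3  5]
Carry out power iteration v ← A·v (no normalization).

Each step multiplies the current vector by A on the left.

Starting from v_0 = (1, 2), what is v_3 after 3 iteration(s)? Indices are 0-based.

v_3 = (4, 0)

v_0 = (1, 2).
v_1 = A·v_0 = (6, 6).
v_2 = A·v_1 = (4, 6).
v_3 = A·v_2 = (4, 0).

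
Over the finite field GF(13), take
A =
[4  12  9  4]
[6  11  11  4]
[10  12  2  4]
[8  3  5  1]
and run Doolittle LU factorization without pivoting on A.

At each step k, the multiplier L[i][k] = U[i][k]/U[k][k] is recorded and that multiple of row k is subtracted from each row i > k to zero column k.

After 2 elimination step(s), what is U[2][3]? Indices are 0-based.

U[2][3] = 1

[col 0] pivot 4
  R1 -= 8*R0 → (0, 6, 4, 11)  (L[1][0] := 8)
  R2 -= 9*R0 → (0, 8, 12, 7)  (L[2][0] := 9)
  R3 -= 2*R0 → (0, 5, 0, 6)  (L[3][0] := 2)
[col 1] pivot 6
  R2 -= 10*R1 → (0, 0, 11, 1)  (L[2][1] := 10)
  R3 -= 3*R1 → (0, 0, 1, 12)  (L[3][1] := 3)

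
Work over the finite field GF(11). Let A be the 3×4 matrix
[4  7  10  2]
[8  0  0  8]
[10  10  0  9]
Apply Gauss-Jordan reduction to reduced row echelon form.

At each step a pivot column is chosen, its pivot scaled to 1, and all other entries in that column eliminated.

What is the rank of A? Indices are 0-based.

rank = 3

[1] R0 /= 4  ⇒  (1, 10, 8, 6)
     R1 -= 8·R0  ⇒  (0, 8, 2, 4)
     R2 -= 10·R0  ⇒  (0, 9, 8, 4)
[2] R1 /= 8  ⇒  (0, 1, 3, 6)
     R0 -= 10·R1  ⇒  (1, 0, 0, 1)
     R2 -= 9·R1  ⇒  (0, 0, 3, 5)
[3] R2 /= 3  ⇒  (0, 0, 1, 9)
     R1 -= 3·R2  ⇒  (0, 1, 0, 1)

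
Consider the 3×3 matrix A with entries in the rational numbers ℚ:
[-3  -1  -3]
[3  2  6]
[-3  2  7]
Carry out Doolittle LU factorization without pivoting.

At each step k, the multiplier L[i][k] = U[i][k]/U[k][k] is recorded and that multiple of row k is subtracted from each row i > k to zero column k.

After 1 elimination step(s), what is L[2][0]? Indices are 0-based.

L[2][0] = 1

k=0: U[0][0]=-3
  eliminate (1,0): mult=-1, new row 1: (0, 1, 3); set L[1][0]=-1
  eliminate (2,0): mult=1, new row 2: (0, 3, 10); set L[2][0]=1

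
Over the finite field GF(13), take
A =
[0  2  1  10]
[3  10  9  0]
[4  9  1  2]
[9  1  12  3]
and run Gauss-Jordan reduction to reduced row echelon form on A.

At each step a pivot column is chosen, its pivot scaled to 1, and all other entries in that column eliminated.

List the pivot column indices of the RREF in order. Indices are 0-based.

pivot columns: 0, 1, 2, 3

step 1: exchange rows 0,1
step 1: normalize row 0 (÷3) = (1, 12, 3, 0)
  row 2: subtract 4×row0 = (0, 0, 2, 2)
  row 3: subtract 9×row0 = (0, 10, 11, 3)
step 2: normalize row 1 (÷2) = (0, 1, 7, 5)
  row 0: subtract 12×row1 = (1, 0, 10, 5)
  row 3: subtract 10×row1 = (0, 0, 6, 5)
step 3: normalize row 2 (÷2) = (0, 0, 1, 1)
  row 0: subtract 10×row2 = (1, 0, 0, 8)
  row 1: subtract 7×row2 = (0, 1, 0, 11)
  row 3: subtract 6×row2 = (0, 0, 0, 12)
step 4: normalize row 3 (÷12) = (0, 0, 0, 1)
  row 0: subtract 8×row3 = (1, 0, 0, 0)
  row 1: subtract 11×row3 = (0, 1, 0, 0)
  row 2: subtract 1×row3 = (0, 0, 1, 0)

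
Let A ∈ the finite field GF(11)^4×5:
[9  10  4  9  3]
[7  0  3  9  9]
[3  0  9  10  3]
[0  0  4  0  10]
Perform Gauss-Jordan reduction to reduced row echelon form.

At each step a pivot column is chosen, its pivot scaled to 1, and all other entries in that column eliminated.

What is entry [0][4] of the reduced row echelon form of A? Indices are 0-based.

M[0][4] = 2

[1] R0 /= 9  ⇒  (1, 6, 9, 1, 4)
     R1 -= 7·R0  ⇒  (0, 2, 6, 2, 3)
     R2 -= 3·R0  ⇒  (0, 4, 4, 7, 2)
[2] R1 /= 2  ⇒  (0, 1, 3, 1, 7)
     R0 -= 6·R1  ⇒  (1, 0, 2, 6, 6)
     R2 -= 4·R1  ⇒  (0, 0, 3, 3, 7)
[3] R2 /= 3  ⇒  (0, 0, 1, 1, 6)
     R0 -= 2·R2  ⇒  (1, 0, 0, 4, 5)
     R1 -= 3·R2  ⇒  (0, 1, 0, 9, 0)
     R3 -= 4·R2  ⇒  (0, 0, 0, 7, 8)
[4] R3 /= 7  ⇒  (0, 0, 0, 1, 9)
     R0 -= 4·R3  ⇒  (1, 0, 0, 0, 2)
     R1 -= 9·R3  ⇒  (0, 1, 0, 0, 7)
     R2 -= 1·R3  ⇒  (0, 0, 1, 0, 8)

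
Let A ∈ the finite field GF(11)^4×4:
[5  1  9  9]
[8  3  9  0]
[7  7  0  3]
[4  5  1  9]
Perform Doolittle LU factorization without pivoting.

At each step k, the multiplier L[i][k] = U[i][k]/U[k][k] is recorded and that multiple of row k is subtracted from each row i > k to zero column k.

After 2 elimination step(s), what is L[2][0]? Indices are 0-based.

L[2][0] = 8

k=0: U[0][0]=5
  eliminate (1,0): mult=6, new row 1: (0, 8, 10, 1); set L[1][0]=6
  eliminate (2,0): mult=8, new row 2: (0, 10, 5, 8); set L[2][0]=8
  eliminate (3,0): mult=3, new row 3: (0, 2, 7, 4); set L[3][0]=3
k=1: U[1][1]=8
  eliminate (2,1): mult=4, new row 2: (0, 0, 9, 4); set L[2][1]=4
  eliminate (3,1): mult=3, new row 3: (0, 0, 10, 1); set L[3][1]=3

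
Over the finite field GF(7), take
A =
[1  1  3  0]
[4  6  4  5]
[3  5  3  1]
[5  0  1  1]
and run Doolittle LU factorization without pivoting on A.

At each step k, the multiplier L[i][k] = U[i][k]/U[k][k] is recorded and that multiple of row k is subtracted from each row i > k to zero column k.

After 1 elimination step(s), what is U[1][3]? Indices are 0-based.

U[1][3] = 5

Step 1: pivot at (0,0) is 1.
  row1 ← row1 − (4)·row0  ⇒  L[1][0]=4, U row1=(0, 2, 6, 5)
  row2 ← row2 − (3)·row0  ⇒  L[2][0]=3, U row2=(0, 2, 1, 1)
  row3 ← row3 − (5)·row0  ⇒  L[3][0]=5, U row3=(0, 2, 0, 1)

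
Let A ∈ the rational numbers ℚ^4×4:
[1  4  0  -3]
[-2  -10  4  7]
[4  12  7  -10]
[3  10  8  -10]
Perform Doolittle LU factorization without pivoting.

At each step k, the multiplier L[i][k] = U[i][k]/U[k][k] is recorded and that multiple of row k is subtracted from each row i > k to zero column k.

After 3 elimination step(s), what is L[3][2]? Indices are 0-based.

k=0: U[0][0]=1
  eliminate (1,0): mult=-2, new row 1: (0, -2, 4, 1); set L[1][0]=-2
  eliminate (2,0): mult=4, new row 2: (0, -4, 7, 2); set L[2][0]=4
  eliminate (3,0): mult=3, new row 3: (0, -2, 8, -1); set L[3][0]=3
k=1: U[1][1]=-2
  eliminate (2,1): mult=2, new row 2: (0, 0, -1, 0); set L[2][1]=2
  eliminate (3,1): mult=1, new row 3: (0, 0, 4, -2); set L[3][1]=1
k=2: U[2][2]=-1
  eliminate (3,2): mult=-4, new row 3: (0, 0, 0, -2); set L[3][2]=-4

L[3][2] = -4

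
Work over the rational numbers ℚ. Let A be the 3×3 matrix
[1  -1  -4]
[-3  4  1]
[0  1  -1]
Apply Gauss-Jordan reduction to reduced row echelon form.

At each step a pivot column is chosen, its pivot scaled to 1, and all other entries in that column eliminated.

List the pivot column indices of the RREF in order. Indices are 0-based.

step 1: normalize row 0 (÷1) = (1, -1, -4)
  row 1: subtract -3×row0 = (0, 1, -11)
step 2: normalize row 1 (÷1) = (0, 1, -11)
  row 0: subtract -1×row1 = (1, 0, -15)
  row 2: subtract 1×row1 = (0, 0, 10)
step 3: normalize row 2 (÷10) = (0, 0, 1)
  row 0: subtract -15×row2 = (1, 0, 0)
  row 1: subtract -11×row2 = (0, 1, 0)

pivot columns: 0, 1, 2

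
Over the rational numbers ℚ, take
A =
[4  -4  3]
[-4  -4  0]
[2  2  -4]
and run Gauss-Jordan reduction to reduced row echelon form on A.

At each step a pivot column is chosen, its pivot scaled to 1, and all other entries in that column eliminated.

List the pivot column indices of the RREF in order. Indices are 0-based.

pivot(0,0)=4: scale R0 → (1, -1, 3/4)
  clear (1,0): R1 −= (-4)R0 → (0, -8, 3)
  clear (2,0): R2 −= (2)R0 → (0, 4, -11/2)
pivot(1,1)=-8: scale R1 → (0, 1, -3/8)
  clear (0,1): R0 −= (-1)R1 → (1, 0, 3/8)
  clear (2,1): R2 −= (4)R1 → (0, 0, -4)
pivot(2,2)=-4: scale R2 → (0, 0, 1)
  clear (0,2): R0 −= (3/8)R2 → (1, 0, 0)
  clear (1,2): R1 −= (-3/8)R2 → (0, 1, 0)

pivot columns: 0, 1, 2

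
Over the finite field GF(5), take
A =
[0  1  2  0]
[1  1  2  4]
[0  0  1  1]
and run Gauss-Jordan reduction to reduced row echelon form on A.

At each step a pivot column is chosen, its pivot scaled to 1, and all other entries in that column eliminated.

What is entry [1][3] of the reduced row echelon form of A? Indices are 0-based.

M[1][3] = 3

pivot(0,0): swap R0↔R1
pivot(0,0)=1: scale R0 → (1, 1, 2, 4)
pivot(1,1)=1: scale R1 → (0, 1, 2, 0)
  clear (0,1): R0 −= (1)R1 → (1, 0, 0, 4)
pivot(2,2)=1: scale R2 → (0, 0, 1, 1)
  clear (1,2): R1 −= (2)R2 → (0, 1, 0, 3)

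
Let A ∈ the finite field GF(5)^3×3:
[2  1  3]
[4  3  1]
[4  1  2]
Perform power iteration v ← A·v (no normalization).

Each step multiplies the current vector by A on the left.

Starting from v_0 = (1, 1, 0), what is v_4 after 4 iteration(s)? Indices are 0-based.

v_0 = (1, 1, 0).
v_1 = A·v_0 = (3, 2, 0).
v_2 = A·v_1 = (3, 3, 4).
v_3 = A·v_2 = (1, 0, 3).
v_4 = A·v_3 = (1, 2, 0).

v_4 = (1, 2, 0)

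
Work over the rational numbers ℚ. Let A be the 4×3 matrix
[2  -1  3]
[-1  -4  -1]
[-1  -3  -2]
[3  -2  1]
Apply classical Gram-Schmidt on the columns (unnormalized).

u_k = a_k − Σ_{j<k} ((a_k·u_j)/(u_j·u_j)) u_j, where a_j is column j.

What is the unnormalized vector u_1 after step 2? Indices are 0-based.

u_1 = (-13/15, -61/15, -46/15, -9/5)

Step 1: u_0 = a_0 = (2, -1, -1, 3).
Step 2: u_1 = a_1 − (-1/15)·u_0 = (-13/15, -61/15, -46/15, -9/5).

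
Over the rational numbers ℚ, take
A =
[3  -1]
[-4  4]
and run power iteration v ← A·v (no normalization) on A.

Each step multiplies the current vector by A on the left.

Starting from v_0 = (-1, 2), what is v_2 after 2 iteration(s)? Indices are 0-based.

v_2 = (-27, 68)

v_0 = (-1, 2).
v_1 = A·v_0 = (-5, 12).
v_2 = A·v_1 = (-27, 68).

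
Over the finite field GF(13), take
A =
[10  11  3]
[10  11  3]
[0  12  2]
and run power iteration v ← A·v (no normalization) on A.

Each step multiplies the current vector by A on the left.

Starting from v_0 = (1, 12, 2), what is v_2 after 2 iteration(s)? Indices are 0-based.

v_2 = (3, 3, 5)

v_0 = (1, 12, 2).
v_1 = A·v_0 = (5, 5, 5).
v_2 = A·v_1 = (3, 3, 5).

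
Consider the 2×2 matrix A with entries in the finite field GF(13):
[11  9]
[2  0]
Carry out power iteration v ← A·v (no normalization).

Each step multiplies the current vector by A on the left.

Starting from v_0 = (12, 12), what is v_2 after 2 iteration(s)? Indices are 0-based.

v_0 = (12, 12).
v_1 = A·v_0 = (6, 11).
v_2 = A·v_1 = (9, 12).

v_2 = (9, 12)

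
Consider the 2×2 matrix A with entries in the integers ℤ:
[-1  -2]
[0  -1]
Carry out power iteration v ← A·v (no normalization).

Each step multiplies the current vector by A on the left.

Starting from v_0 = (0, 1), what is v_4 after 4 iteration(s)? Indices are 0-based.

v_4 = (8, 1)

v_0 = (0, 1).
v_1 = A·v_0 = (-2, -1).
v_2 = A·v_1 = (4, 1).
v_3 = A·v_2 = (-6, -1).
v_4 = A·v_3 = (8, 1).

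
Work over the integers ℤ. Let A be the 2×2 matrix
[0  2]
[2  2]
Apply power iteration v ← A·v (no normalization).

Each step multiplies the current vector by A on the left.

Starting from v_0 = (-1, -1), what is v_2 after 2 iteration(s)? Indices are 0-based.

v_2 = (-8, -12)

v_0 = (-1, -1).
v_1 = A·v_0 = (-2, -4).
v_2 = A·v_1 = (-8, -12).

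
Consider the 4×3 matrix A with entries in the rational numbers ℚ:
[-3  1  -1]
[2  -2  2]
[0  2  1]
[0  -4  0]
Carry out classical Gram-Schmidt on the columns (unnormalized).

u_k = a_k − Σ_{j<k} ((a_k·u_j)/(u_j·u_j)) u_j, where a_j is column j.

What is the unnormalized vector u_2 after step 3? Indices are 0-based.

u_2 = (44/69, 22/23, 64/69, 10/69)

Step 1: u_0 = a_0 = (-3, 2, 0, 0).
Step 2: u_1 = a_1 − (-7/13)·u_0 = (-8/13, -12/13, 2, -4).
Step 3: u_2 = a_2 − (7/13)·u_0 − (5/138)·u_1 = (44/69, 22/23, 64/69, 10/69).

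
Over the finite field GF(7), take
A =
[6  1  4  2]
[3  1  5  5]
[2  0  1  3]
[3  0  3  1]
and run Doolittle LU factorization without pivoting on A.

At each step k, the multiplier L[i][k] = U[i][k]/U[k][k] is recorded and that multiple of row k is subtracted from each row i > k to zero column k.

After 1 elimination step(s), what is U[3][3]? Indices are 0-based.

[col 0] pivot 6
  R1 -= 4*R0 → (0, 4, 3, 4)  (L[1][0] := 4)
  R2 -= 5*R0 → (0, 2, 2, 0)  (L[2][0] := 5)
  R3 -= 4*R0 → (0, 3, 1, 0)  (L[3][0] := 4)

U[3][3] = 0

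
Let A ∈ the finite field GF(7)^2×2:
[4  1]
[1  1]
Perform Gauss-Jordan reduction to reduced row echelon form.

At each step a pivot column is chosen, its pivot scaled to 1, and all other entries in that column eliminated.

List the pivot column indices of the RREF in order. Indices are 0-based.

step 1: normalize row 0 (÷4) = (1, 2)
  row 1: subtract 1×row0 = (0, 6)
step 2: normalize row 1 (÷6) = (0, 1)
  row 0: subtract 2×row1 = (1, 0)

pivot columns: 0, 1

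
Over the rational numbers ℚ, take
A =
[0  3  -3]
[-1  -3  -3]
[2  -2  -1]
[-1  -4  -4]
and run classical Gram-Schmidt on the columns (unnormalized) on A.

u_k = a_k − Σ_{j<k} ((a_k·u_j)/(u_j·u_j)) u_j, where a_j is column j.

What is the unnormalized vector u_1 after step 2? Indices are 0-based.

u_1 = (3, -5/2, -3, -7/2)

Step 1: u_0 = a_0 = (0, -1, 2, -1).
Step 2: u_1 = a_1 − (1/2)·u_0 = (3, -5/2, -3, -7/2).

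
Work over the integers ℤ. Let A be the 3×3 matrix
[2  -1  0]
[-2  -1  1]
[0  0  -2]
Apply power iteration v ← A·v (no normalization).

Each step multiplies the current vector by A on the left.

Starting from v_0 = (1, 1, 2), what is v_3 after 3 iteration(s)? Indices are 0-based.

v_0 = (1, 1, 2).
v_1 = A·v_0 = (1, -1, -4).
v_2 = A·v_1 = (3, -5, 8).
v_3 = A·v_2 = (11, 7, -16).

v_3 = (11, 7, -16)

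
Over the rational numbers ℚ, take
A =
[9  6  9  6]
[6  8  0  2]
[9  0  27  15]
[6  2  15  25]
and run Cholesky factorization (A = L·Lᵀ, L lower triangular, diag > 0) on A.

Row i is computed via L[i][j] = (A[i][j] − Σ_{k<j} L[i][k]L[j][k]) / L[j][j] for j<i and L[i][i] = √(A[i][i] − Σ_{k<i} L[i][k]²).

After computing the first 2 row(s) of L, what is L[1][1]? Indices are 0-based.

Step 1: L[0][0] = √(9) = 3.
  L[1][0] = (6) / L[0][0] = 2.
Step 2: L[1][1] = √(4) = 2.

L[1][1] = 2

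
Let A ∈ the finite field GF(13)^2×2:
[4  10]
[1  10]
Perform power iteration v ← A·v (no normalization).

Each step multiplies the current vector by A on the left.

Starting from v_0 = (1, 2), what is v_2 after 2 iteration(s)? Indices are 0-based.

v_2 = (7, 0)

v_0 = (1, 2).
v_1 = A·v_0 = (11, 8).
v_2 = A·v_1 = (7, 0).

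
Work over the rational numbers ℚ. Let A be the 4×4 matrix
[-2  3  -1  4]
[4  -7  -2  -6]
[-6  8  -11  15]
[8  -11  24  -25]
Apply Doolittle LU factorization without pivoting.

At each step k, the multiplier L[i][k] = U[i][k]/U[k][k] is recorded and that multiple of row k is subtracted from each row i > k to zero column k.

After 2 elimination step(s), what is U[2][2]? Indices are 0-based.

k=0: U[0][0]=-2
  eliminate (1,0): mult=-2, new row 1: (0, -1, -4, 2); set L[1][0]=-2
  eliminate (2,0): mult=3, new row 2: (0, -1, -8, 3); set L[2][0]=3
  eliminate (3,0): mult=-4, new row 3: (0, 1, 20, -9); set L[3][0]=-4
k=1: U[1][1]=-1
  eliminate (2,1): mult=1, new row 2: (0, 0, -4, 1); set L[2][1]=1
  eliminate (3,1): mult=-1, new row 3: (0, 0, 16, -7); set L[3][1]=-1

U[2][2] = -4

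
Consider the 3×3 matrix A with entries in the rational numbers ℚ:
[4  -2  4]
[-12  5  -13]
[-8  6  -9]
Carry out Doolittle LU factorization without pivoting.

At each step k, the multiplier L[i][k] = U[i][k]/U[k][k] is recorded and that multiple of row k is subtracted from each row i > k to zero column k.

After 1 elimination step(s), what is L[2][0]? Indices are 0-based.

L[2][0] = -2

Step 1: pivot at (0,0) is 4.
  row1 ← row1 − (-3)·row0  ⇒  L[1][0]=-3, U row1=(0, -1, -1)
  row2 ← row2 − (-2)·row0  ⇒  L[2][0]=-2, U row2=(0, 2, -1)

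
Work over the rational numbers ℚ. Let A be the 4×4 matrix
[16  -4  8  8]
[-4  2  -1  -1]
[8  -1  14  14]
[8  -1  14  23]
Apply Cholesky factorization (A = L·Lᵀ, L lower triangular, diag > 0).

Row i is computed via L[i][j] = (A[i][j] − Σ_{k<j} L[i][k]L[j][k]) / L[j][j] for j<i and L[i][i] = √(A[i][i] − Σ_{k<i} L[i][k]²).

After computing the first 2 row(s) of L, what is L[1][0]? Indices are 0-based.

Step 1: L[0][0] = √(16) = 4.
  L[1][0] = (-4) / L[0][0] = -1.
Step 2: L[1][1] = √(1) = 1.

L[1][0] = -1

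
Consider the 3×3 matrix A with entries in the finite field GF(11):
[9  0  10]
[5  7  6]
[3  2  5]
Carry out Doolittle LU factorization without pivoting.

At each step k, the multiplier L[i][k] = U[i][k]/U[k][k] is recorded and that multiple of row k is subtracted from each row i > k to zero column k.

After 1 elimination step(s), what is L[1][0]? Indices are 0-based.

L[1][0] = 3

Step 1: pivot at (0,0) is 9.
  row1 ← row1 − (3)·row0  ⇒  L[1][0]=3, U row1=(0, 7, 9)
  row2 ← row2 − (4)·row0  ⇒  L[2][0]=4, U row2=(0, 2, 9)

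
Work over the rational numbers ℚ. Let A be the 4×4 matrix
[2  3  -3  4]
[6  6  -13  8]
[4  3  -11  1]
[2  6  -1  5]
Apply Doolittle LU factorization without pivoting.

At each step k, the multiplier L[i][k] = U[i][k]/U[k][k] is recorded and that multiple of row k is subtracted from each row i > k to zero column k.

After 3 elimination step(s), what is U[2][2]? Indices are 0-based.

k=0: U[0][0]=2
  eliminate (1,0): mult=3, new row 1: (0, -3, -4, -4); set L[1][0]=3
  eliminate (2,0): mult=2, new row 2: (0, -3, -5, -7); set L[2][0]=2
  eliminate (3,0): mult=1, new row 3: (0, 3, 2, 1); set L[3][0]=1
k=1: U[1][1]=-3
  eliminate (2,1): mult=1, new row 2: (0, 0, -1, -3); set L[2][1]=1
  eliminate (3,1): mult=-1, new row 3: (0, 0, -2, -3); set L[3][1]=-1
k=2: U[2][2]=-1
  eliminate (3,2): mult=2, new row 3: (0, 0, 0, 3); set L[3][2]=2

U[2][2] = -1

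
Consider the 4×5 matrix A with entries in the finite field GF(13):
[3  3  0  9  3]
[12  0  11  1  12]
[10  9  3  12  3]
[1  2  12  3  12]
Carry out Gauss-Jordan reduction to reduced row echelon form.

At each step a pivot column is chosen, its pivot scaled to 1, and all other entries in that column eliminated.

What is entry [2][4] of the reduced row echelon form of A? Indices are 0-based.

M[2][4] = 0

step 1: normalize row 0 (÷3) = (1, 1, 0, 3, 1)
  row 1: subtract 12×row0 = (0, 1, 11, 4, 0)
  row 2: subtract 10×row0 = (0, 12, 3, 8, 6)
  row 3: subtract 1×row0 = (0, 1, 12, 0, 11)
step 2: normalize row 1 (÷1) = (0, 1, 11, 4, 0)
  row 0: subtract 1×row1 = (1, 0, 2, 12, 1)
  row 2: subtract 12×row1 = (0, 0, 1, 12, 6)
  row 3: subtract 1×row1 = (0, 0, 1, 9, 11)
step 3: normalize row 2 (÷1) = (0, 0, 1, 12, 6)
  row 0: subtract 2×row2 = (1, 0, 0, 1, 2)
  row 1: subtract 11×row2 = (0, 1, 0, 2, 12)
  row 3: subtract 1×row2 = (0, 0, 0, 10, 5)
step 4: normalize row 3 (÷10) = (0, 0, 0, 1, 7)
  row 0: subtract 1×row3 = (1, 0, 0, 0, 8)
  row 1: subtract 2×row3 = (0, 1, 0, 0, 11)
  row 2: subtract 12×row3 = (0, 0, 1, 0, 0)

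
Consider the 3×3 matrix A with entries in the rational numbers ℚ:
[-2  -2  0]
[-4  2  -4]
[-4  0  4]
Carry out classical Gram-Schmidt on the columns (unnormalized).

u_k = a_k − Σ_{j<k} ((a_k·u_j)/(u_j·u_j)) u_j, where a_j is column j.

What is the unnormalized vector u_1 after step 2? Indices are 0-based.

Step 1: u_0 = a_0 = (-2, -4, -4).
Step 2: u_1 = a_1 − (-1/9)·u_0 = (-20/9, 14/9, -4/9).

u_1 = (-20/9, 14/9, -4/9)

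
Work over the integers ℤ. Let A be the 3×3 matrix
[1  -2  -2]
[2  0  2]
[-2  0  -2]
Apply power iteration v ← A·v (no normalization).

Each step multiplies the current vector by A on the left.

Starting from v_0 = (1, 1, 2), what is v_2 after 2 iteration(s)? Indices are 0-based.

v_2 = (-5, -22, 22)

v_0 = (1, 1, 2).
v_1 = A·v_0 = (-5, 6, -6).
v_2 = A·v_1 = (-5, -22, 22).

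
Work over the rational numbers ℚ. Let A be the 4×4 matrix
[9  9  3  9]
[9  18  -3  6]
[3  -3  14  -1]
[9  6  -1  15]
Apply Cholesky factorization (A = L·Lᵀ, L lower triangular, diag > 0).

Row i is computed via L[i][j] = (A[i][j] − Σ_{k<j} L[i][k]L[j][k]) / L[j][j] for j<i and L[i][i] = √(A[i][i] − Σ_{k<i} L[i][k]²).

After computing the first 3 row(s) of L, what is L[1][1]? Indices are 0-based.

Step 1: L[0][0] = √(9) = 3.
  L[1][0] = (9) / L[0][0] = 3.
Step 2: L[1][1] = √(9) = 3.
  L[2][0] = (3) / L[0][0] = 1.
  L[2][1] = (-6) / L[1][1] = -2.
Step 3: L[2][2] = √(9) = 3.

L[1][1] = 3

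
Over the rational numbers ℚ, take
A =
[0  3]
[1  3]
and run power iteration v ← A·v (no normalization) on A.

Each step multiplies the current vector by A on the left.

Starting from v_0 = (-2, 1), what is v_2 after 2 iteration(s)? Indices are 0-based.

v_0 = (-2, 1).
v_1 = A·v_0 = (3, 1).
v_2 = A·v_1 = (3, 6).

v_2 = (3, 6)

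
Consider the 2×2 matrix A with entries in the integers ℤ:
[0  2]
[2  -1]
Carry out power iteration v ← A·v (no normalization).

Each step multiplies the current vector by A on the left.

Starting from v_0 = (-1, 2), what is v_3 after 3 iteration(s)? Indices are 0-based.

v_3 = (24, -28)

v_0 = (-1, 2).
v_1 = A·v_0 = (4, -4).
v_2 = A·v_1 = (-8, 12).
v_3 = A·v_2 = (24, -28).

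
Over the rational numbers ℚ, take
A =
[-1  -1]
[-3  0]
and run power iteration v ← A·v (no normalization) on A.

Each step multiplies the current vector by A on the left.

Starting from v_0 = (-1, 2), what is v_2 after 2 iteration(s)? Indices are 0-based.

v_0 = (-1, 2).
v_1 = A·v_0 = (-1, 3).
v_2 = A·v_1 = (-2, 3).

v_2 = (-2, 3)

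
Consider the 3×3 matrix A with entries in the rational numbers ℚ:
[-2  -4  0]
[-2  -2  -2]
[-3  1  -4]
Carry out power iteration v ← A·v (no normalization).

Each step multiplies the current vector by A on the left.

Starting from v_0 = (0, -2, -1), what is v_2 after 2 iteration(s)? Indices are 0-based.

v_2 = (-40, -32, -26)

v_0 = (0, -2, -1).
v_1 = A·v_0 = (8, 6, 2).
v_2 = A·v_1 = (-40, -32, -26).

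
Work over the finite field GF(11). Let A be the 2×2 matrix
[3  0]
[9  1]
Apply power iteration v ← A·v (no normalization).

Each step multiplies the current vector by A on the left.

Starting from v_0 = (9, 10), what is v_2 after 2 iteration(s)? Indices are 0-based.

v_2 = (4, 4)

v_0 = (9, 10).
v_1 = A·v_0 = (5, 3).
v_2 = A·v_1 = (4, 4).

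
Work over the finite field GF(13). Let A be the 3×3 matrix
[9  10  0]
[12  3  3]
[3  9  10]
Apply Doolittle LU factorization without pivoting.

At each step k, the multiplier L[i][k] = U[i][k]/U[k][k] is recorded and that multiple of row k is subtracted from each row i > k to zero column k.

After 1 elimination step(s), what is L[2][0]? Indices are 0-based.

L[2][0] = 9

Step 1: pivot at (0,0) is 9.
  row1 ← row1 − (10)·row0  ⇒  L[1][0]=10, U row1=(0, 7, 3)
  row2 ← row2 − (9)·row0  ⇒  L[2][0]=9, U row2=(0, 10, 10)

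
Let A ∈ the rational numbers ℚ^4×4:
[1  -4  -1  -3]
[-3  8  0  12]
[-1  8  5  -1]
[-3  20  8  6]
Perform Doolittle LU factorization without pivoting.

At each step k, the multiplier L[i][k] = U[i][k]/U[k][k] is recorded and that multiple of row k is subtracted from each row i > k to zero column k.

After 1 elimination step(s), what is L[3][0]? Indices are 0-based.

Step 1: pivot at (0,0) is 1.
  row1 ← row1 − (-3)·row0  ⇒  L[1][0]=-3, U row1=(0, -4, -3, 3)
  row2 ← row2 − (-1)·row0  ⇒  L[2][0]=-1, U row2=(0, 4, 4, -4)
  row3 ← row3 − (-3)·row0  ⇒  L[3][0]=-3, U row3=(0, 8, 5, -3)

L[3][0] = -3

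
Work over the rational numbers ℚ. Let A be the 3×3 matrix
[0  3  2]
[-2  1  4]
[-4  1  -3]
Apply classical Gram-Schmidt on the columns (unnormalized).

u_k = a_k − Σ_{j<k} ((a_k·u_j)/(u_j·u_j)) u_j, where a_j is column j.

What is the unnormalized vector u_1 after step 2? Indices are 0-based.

Step 1: u_0 = a_0 = (0, -2, -4).
Step 2: u_1 = a_1 − (-3/10)·u_0 = (3, 2/5, -1/5).

u_1 = (3, 2/5, -1/5)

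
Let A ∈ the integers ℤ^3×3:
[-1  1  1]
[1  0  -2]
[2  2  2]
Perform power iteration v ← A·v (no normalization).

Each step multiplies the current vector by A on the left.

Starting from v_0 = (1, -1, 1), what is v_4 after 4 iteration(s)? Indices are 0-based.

v_0 = (1, -1, 1).
v_1 = A·v_0 = (-1, -1, 2).
v_2 = A·v_1 = (2, -5, 0).
v_3 = A·v_2 = (-7, 2, -6).
v_4 = A·v_3 = (3, 5, -22).

v_4 = (3, 5, -22)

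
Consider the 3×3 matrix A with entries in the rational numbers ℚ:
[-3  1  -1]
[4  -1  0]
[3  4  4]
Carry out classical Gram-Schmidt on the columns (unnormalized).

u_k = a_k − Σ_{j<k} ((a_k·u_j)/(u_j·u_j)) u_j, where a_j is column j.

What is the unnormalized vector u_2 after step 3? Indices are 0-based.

Step 1: u_0 = a_0 = (-3, 4, 3).
Step 2: u_1 = a_1 − (5/34)·u_0 = (49/34, -27/17, 121/34).
Step 3: u_2 = a_2 − (15/34)·u_0 − (435/587)·u_1 = (-437/587, -345/587, 23/587).

u_2 = (-437/587, -345/587, 23/587)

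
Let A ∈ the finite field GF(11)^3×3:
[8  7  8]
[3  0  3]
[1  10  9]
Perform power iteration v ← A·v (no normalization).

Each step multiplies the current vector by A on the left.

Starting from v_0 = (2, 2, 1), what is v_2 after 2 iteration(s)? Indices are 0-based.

v_0 = (2, 2, 1).
v_1 = A·v_0 = (5, 9, 9).
v_2 = A·v_1 = (10, 9, 0).

v_2 = (10, 9, 0)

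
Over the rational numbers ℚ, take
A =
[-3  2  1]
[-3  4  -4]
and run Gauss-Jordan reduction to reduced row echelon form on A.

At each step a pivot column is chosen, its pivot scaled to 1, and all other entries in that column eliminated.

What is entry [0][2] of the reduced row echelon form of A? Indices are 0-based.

pivot(0,0)=-3: scale R0 → (1, -2/3, -1/3)
  clear (1,0): R1 −= (-3)R0 → (0, 2, -5)
pivot(1,1)=2: scale R1 → (0, 1, -5/2)
  clear (0,1): R0 −= (-2/3)R1 → (1, 0, -2)

M[0][2] = -2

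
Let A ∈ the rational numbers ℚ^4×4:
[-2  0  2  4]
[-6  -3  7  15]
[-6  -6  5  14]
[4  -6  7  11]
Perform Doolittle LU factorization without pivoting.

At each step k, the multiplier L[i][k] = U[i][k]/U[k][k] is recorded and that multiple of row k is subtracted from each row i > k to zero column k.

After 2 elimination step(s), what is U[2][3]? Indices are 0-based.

Step 1: pivot at (0,0) is -2.
  row1 ← row1 − (3)·row0  ⇒  L[1][0]=3, U row1=(0, -3, 1, 3)
  row2 ← row2 − (3)·row0  ⇒  L[2][0]=3, U row2=(0, -6, -1, 2)
  row3 ← row3 − (-2)·row0  ⇒  L[3][0]=-2, U row3=(0, -6, 11, 19)
Step 2: pivot at (1,1) is -3.
  row2 ← row2 − (2)·row1  ⇒  L[2][1]=2, U row2=(0, 0, -3, -4)
  row3 ← row3 − (2)·row1  ⇒  L[3][1]=2, U row3=(0, 0, 9, 13)

U[2][3] = -4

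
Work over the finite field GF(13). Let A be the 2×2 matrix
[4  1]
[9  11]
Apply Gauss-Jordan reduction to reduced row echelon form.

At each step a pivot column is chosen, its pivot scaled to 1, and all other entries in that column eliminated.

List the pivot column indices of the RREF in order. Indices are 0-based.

pivot columns: 0, 1

pivot(0,0)=4: scale R0 → (1, 10)
  clear (1,0): R1 −= (9)R0 → (0, 12)
pivot(1,1)=12: scale R1 → (0, 1)
  clear (0,1): R0 −= (10)R1 → (1, 0)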